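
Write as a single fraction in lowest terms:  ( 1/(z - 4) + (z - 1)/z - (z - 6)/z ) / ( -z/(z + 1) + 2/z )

(-6*z² + 14*z + 20)/(z³ - 6*z² + 6*z + 8)

Numerator: 1/(z - 4) + (z - 1)/z - (z - 6)/z = (6*z - 20)/(z² - 4*z)
Denominator: -z/(z + 1) + 2/z = (-z² + 2*z + 2)/(z² + z)
Divide: ((6*z - 20)/(z² - 4*z)) · ((z² + z)/(-z² + 2*z + 2)) = (-6*z² + 14*z + 20)/(z³ - 6*z² + 6*z + 8)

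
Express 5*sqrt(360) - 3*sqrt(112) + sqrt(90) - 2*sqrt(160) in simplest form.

-12*sqrt(7) + 25*sqrt(10)

5*sqrt(360) = 30*sqrt(10); 3*sqrt(112) = 12*sqrt(7); sqrt(90) = 3*sqrt(10); 2*sqrt(160) = 8*sqrt(10)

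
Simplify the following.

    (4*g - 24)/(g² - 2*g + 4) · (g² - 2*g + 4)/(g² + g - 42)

Factor: 4*g - 24 = 4·(g - 6);  g² + g - 42 = (g - 6)·(g + 7)
Cancel the common factors (g² - 2*g + 4), (g - 6).

4/(g + 7)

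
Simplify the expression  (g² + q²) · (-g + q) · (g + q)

(q+g)(q-g) = -g² + q²; continue pairing.

-g⁴ + q⁴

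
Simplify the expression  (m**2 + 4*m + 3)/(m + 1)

m + 3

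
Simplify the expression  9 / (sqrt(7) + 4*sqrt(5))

(-9*sqrt(7) + 36*sqrt(5))/73

Multiply numerator and denominator by -sqrt(7) + 4*sqrt(5).
Denominator becomes 73; numerator becomes -9*sqrt(7) + 36*sqrt(5).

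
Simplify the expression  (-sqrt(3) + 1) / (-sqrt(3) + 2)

-sqrt(3) - 1

Multiply numerator and denominator by sqrt(3) + 2.
Denominator becomes 1; numerator becomes -sqrt(3) - 1.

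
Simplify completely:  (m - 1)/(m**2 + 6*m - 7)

1/(m + 7)

Factor: m**2 + 6*m - 7 = (m + 7)*(m - 1)
Cancel the common factor (m - 1).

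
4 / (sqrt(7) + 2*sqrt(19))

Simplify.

(-4*sqrt(7) + 8*sqrt(19))/69

Multiply numerator and denominator by -sqrt(7) + 2*sqrt(19).
Denominator becomes 69; numerator becomes -4*sqrt(7) + 8*sqrt(19).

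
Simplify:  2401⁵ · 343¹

2401⁵ = 7^20; 343¹ = 7^3
Combine exponents: 7^23

7^23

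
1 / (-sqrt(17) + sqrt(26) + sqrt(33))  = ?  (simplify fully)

Group as (sqrt(26) + sqrt(33)) - sqrt(17); multiply by (sqrt(26) + sqrt(33)) + sqrt(17), then rationalise the remaining surd.

(-21*sqrt(17) + 5*sqrt(33) + 12*sqrt(26) + sqrt(14586))/834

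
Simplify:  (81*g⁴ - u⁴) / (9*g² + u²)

81*g⁴ - u⁴ factors as -(-3*g + u)*(3*g + u)*(9*g² + u²).

9*g² - u²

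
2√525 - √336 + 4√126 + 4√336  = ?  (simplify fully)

12*√14 + 22*√21

2√525 = 10*√21; √336 = 4*√21; 4√126 = 12*√14; 4√336 = 16*√21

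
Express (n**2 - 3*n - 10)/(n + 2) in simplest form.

n - 5

Factor: n**2 - 3*n - 10 = (n - 5)*(n + 2)
Cancel the common factor (n + 2).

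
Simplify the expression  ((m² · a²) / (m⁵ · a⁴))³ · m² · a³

1/(a³*m⁷)

Inside the bracket: (m^-3) · (a^-2)
Raise to the power 3: (m^-9) · (a^-6)
Multiply by m² · a³: add exponents.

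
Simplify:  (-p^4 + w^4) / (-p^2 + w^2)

p^2 + w^2

-p^4 + w^4 factors as -(p - w)*(p + w)*(p^2 + w^2).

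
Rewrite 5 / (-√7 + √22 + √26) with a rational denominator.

(-205*√7 + 15*√26 + 55*√22 + 20*√1001)/607

Group as (√22 + √26) - √7; multiply by (√22 + √26) + √7, then rationalise the remaining surd.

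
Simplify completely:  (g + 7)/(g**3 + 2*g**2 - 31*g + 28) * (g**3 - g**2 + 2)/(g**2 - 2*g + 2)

(g + 1)/(g**2 - 5*g + 4)

Factor: g**3 + 2*g**2 - 31*g + 28 = (g + 7)*(g - 4)*(g - 1);  g**3 - g**2 + 2 = (g**2 - 2*g + 2)*(g + 1)
Cancel the common factors (g**2 - 2*g + 2), (g + 7).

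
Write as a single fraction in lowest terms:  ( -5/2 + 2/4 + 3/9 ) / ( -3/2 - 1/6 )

Numerator: -5/2 + 2/4 + 3/9 = -5/3
Denominator: -3/2 - 1/6 = -5/3
Divide: (-5/3) · (-3/5) = 1

1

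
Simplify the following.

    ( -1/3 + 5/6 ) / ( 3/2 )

1/3

Numerator: -1/3 + 5/6 = 1/2
Denominator: 3/2 = 3/2
Divide: (1/2) · (2/3) = 1/3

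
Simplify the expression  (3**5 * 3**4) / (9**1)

3**7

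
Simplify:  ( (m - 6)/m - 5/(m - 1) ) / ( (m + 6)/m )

Numerator: (m - 6)/m - 5/(m - 1) = (m^2 - 12*m + 6)/(m^2 - m)
Denominator: (m + 6)/m = (m + 6)/m
Divide: ((m^2 - 12*m + 6)/(m^2 - m)) · (m/(m + 6)) = (m^2 - 12*m + 6)/(m^2 + 5*m - 6)

(m^2 - 12*m + 6)/(m^2 + 5*m - 6)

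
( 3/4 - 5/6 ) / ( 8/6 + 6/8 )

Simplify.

Numerator: 3/4 - 5/6 = -1/12
Denominator: 8/6 + 6/8 = 25/12
Divide: (-1/12) · (12/25) = -1/25

-1/25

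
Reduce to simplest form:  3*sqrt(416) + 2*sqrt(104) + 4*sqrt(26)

20*sqrt(26)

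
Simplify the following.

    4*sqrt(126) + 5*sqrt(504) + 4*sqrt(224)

58*sqrt(14)

4*sqrt(126) = 12*sqrt(14); 5*sqrt(504) = 30*sqrt(14); 4*sqrt(224) = 16*sqrt(14)
Combine: (12 + 30 + 16)·sqrt(14) = 58*sqrt(14)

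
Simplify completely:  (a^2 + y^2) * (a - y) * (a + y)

a^4 - y^4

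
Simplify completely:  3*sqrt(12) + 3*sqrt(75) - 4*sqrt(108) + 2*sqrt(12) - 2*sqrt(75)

3*sqrt(12) = 6*sqrt(3); 3*sqrt(75) = 15*sqrt(3); 4*sqrt(108) = 24*sqrt(3); 2*sqrt(12) = 4*sqrt(3); 2*sqrt(75) = 10*sqrt(3)
Combine: (6 + 15 - 24 + 4 - 10)·sqrt(3) = -9*sqrt(3)

-9*sqrt(3)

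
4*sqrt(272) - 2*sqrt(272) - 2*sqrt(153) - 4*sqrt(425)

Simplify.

-18*sqrt(17)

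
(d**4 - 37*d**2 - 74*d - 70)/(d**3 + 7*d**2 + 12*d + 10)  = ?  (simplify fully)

d - 7

Factor: d**4 - 37*d**2 - 74*d - 70 = (d**2 + 2*d + 2)*(d + 5)*(d - 7);  d**3 + 7*d**2 + 12*d + 10 = (d**2 + 2*d + 2)*(d + 5)
Cancel the common factors (d**2 + 2*d + 2), (d + 5).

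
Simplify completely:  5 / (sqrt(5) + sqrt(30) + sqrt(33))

Group as (sqrt(5) + sqrt(33)) + sqrt(30); multiply by (sqrt(5) + sqrt(33)) - sqrt(30), then rationalise the remaining surd.

(-75*sqrt(22) + 5*sqrt(33) + 20*sqrt(30) + 145*sqrt(5))/298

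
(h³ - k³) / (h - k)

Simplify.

Factor as (a-b)(a^2+ab+b^2) with a=h, b=k.

h² + h*k + k²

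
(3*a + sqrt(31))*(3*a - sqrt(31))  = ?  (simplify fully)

9*a^2 - 31

(3*a)^2 - (sqrt(31))^2 = 9*a^2 - 31.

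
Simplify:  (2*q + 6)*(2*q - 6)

4*q^2 - 36

Difference of squares with P = 2*q, Q = 6.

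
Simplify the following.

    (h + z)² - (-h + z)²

4*h*z

Write as f(z,h) - f(z,-h) and expand.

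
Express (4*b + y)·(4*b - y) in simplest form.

16*b² - y²

(4*b)^2 - (y)^2 = 16*b² - y².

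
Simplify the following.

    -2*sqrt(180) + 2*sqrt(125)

2*sqrt(180) = 12*sqrt(5); 2*sqrt(125) = 10*sqrt(5)
Combine: (-12 + 10)·sqrt(5) = -2*sqrt(5)

-2*sqrt(5)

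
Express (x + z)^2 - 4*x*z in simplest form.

Expand the square and combine the 4*x*z term.

(x - z)^2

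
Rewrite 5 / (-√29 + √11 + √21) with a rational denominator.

(-3*√29 + 19*√21 + 39*√11 + 2*√6699)/183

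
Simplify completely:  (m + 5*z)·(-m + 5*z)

-m² + 25*z²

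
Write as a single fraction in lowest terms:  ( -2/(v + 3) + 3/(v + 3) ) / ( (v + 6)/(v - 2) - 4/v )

(v^2 - 2*v)/(v^3 + 5*v^2 + 14*v + 24)

Numerator: -2/(v + 3) + 3/(v + 3) = 1/(v + 3)
Denominator: (v + 6)/(v - 2) - 4/v = (v^2 + 2*v + 8)/(v^2 - 2*v)
Divide: (1/(v + 3)) · ((v^2 - 2*v)/(v^2 + 2*v + 8)) = (v^2 - 2*v)/(v^3 + 5*v^2 + 14*v + 24)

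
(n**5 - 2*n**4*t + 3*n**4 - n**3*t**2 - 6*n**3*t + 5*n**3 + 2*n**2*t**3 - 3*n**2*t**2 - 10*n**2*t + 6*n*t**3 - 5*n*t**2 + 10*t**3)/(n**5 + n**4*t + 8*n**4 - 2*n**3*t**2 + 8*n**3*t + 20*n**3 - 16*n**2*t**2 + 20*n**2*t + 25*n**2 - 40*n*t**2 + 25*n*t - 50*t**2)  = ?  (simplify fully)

(n**2 - n*t - 2*t**2)/(n**2 + 2*n*t + 5*n + 10*t)

Factor: n**5 - 2*n**4*t + 3*n**4 - n**3*t**2 - 6*n**3*t + 5*n**3 + 2*n**2*t**3 - 3*n**2*t**2 - 10*n**2*t + 6*n*t**3 - 5*n*t**2 + 10*t**3 = (n**2 + 3*n + 5)*(n + t)*(n - 2*t)*(n - t);  n**5 + n**4*t + 8*n**4 - 2*n**3*t**2 + 8*n**3*t + 20*n**3 - 16*n**2*t**2 + 20*n**2*t + 25*n**2 - 40*n*t**2 + 25*n*t - 50*t**2 = (n**2 + 3*n + 5)*(n - t)*(n + 5)*(n + 2*t)
Cancel the common factors (n**2 + 3*n + 5), (n - t).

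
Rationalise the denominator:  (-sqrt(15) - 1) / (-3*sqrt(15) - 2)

(sqrt(15) + 43)/131

Multiply numerator and denominator by -2 + 3*sqrt(15).
Denominator becomes -131; numerator becomes -43 - sqrt(15).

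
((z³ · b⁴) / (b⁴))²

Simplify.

Inside the bracket: z³
Raise to the power 2: z⁶

z⁶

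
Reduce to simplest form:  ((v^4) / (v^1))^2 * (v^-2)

v^4

Inside the bracket: v^3
Raise to the power 2: v^6
Multiply by (v^-2): add exponents.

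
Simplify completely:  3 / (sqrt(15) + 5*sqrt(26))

(-3*sqrt(15) + 15*sqrt(26))/635

Multiply numerator and denominator by -sqrt(15) + 5*sqrt(26).
Denominator becomes 635; numerator becomes -3*sqrt(15) + 15*sqrt(26).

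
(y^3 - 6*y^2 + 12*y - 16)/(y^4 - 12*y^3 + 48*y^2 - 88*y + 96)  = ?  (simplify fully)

1/(y - 6)

Factor: y^3 - 6*y^2 + 12*y - 16 = (y - 4)*(y^2 - 2*y + 4);  y^4 - 12*y^3 + 48*y^2 - 88*y + 96 = (y^2 - 2*y + 4)*(y - 4)*(y - 6)
Cancel the common factors (y^2 - 2*y + 4), (y - 4).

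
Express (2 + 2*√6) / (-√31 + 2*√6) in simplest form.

(-2*√186 - 24 - 2*√31 - 4*√6)/7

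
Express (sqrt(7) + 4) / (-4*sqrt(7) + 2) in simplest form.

Multiply numerator and denominator by 2 + 4*sqrt(7).
Denominator becomes -108; numerator becomes 36 + 18*sqrt(7).

(-sqrt(7) - 2)/6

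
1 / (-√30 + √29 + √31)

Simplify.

(-15*√30 + 14*√31 + 16*√29 + √26970)/1348

Group as (√29 + √31) - √30; multiply by (√29 + √31) + √30, then rationalise the remaining surd.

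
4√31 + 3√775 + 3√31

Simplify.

4√31 = 4*√31; 3√775 = 15*√31; 3√31 = 3*√31
Combine: (4 + 15 + 3)·√31 = 22*√31

22*√31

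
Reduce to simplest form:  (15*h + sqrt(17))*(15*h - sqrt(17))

Difference of squares with P = 15*h, Q = sqrt(17).

225*h^2 - 17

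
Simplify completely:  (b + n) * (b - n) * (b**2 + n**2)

b**4 - n**4

Pair the conjugate factors: (b+n)(b-n) = b**2 - n**2, then repeat with the next factor.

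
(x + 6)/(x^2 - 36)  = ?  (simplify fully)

Factor: x^2 - 36 = (x - 6)*(x + 6)
Cancel the common factor (x + 6).

1/(x - 6)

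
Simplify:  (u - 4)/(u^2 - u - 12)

Factor: u^2 - u - 12 = (u - 4)*(u + 3)
Cancel the common factor (u - 4).

1/(u + 3)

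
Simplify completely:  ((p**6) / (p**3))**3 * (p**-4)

p**5

Inside the bracket: p**3
Raise to the power 3: p**9
Multiply by (p**-4): add exponents.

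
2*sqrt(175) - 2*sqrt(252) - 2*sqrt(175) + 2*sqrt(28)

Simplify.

-8*sqrt(7)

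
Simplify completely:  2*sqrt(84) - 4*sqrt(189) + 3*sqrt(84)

-2*sqrt(21)

2*sqrt(84) = 4*sqrt(21); 4*sqrt(189) = 12*sqrt(21); 3*sqrt(84) = 6*sqrt(21)
Combine: (4 - 12 + 6)·sqrt(21) = -2*sqrt(21)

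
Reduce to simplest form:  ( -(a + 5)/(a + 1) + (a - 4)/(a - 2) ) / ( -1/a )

(6*a**2 - 6*a)/(a**2 - a - 2)

Numerator: -(a + 5)/(a + 1) + (a - 4)/(a - 2) = (-6*a + 6)/(a**2 - a - 2)
Denominator: -1/a = -1/a
Divide: ((-6*a + 6)/(a**2 - a - 2)) · (-a) = (6*a**2 - 6*a)/(a**2 - a - 2)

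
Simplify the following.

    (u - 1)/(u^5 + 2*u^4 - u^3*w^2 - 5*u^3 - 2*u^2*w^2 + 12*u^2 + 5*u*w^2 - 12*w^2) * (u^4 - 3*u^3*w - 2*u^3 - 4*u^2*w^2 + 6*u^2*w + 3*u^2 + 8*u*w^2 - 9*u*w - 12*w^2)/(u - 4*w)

(u - 1)/(u^2 - u*w + 4*u - 4*w)

Factor: u^5 + 2*u^4 - u^3*w^2 - 5*u^3 - 2*u^2*w^2 + 12*u^2 + 5*u*w^2 - 12*w^2 = (u + w)*(u + 4)*(u - w)*(u^2 - 2*u + 3);  u^4 - 3*u^3*w - 2*u^3 - 4*u^2*w^2 + 6*u^2*w + 3*u^2 + 8*u*w^2 - 9*u*w - 12*w^2 = (u - 4*w)*(u + w)*(u^2 - 2*u + 3)
Cancel the common factors (u^2 - 2*u + 3), (u - 4*w), (u + w).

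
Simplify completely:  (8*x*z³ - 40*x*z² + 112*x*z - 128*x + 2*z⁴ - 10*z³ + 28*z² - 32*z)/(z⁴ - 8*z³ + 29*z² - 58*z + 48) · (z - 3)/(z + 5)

(8*x + 2*z)/(z + 5)

Factor: 8*x*z³ - 40*x*z² + 112*x*z - 128*x + 2*z⁴ - 10*z³ + 28*z² - 32*z = 2·(z² - 3*z + 8)·(z - 2)·(4*x + z);  z⁴ - 8*z³ + 29*z² - 58*z + 48 = (z - 2)·(z - 3)·(z² - 3*z + 8)
Cancel the common factors (z² - 3*z + 8), (z - 2), (z - 3).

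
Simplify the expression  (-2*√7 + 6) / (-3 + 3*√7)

(-4 + 2*√7)/9

Multiply numerator and denominator by -3*√7 - 3.
Denominator becomes -54; numerator becomes -12*√7 + 24.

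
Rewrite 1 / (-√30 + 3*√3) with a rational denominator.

Multiply numerator and denominator by 3*√3 + √30.
Denominator becomes -3; numerator becomes 3*√3 + √30.

(-√30 - 3*√3)/3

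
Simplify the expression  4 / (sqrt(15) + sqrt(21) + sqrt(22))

(-3*sqrt(770) + 7*sqrt(22) + 8*sqrt(21) + 14*sqrt(15))/133

Group as (sqrt(15) + sqrt(21)) + sqrt(22); multiply by (sqrt(15) + sqrt(21)) - sqrt(22), then rationalise the remaining surd.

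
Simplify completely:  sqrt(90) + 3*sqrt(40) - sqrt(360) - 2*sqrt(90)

sqrt(90) = 3*sqrt(10); 3*sqrt(40) = 6*sqrt(10); sqrt(360) = 6*sqrt(10); 2*sqrt(90) = 6*sqrt(10)
Combine: (3 + 6 - 6 - 6)·sqrt(10) = -3*sqrt(10)

-3*sqrt(10)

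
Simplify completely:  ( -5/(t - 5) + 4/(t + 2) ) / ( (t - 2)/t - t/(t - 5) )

Numerator: -5/(t - 5) + 4/(t + 2) = (-t - 30)/(t² - 3*t - 10)
Denominator: (t - 2)/t - t/(t - 5) = (-7*t + 10)/(t² - 5*t)
Divide: ((-t - 30)/(t² - 3*t - 10)) · ((t² - 5*t)/(-7*t + 10)) = (t² + 30*t)/(7*t² + 4*t - 20)

(t² + 30*t)/(7*t² + 4*t - 20)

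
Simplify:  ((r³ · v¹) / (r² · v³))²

r²/v⁴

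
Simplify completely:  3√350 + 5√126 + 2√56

34*√14

3√350 = 15*√14; 5√126 = 15*√14; 2√56 = 4*√14
Combine: (15 + 15 + 4)·√14 = 34*√14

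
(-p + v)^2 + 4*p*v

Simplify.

(p + v)^2

Expanding gives p^2 + 2*p*v + v^2, a perfect square.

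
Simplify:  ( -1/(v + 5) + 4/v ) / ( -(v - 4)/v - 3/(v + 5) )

(-3*v - 20)/(v**2 + 4*v - 20)

Numerator: -1/(v + 5) + 4/v = (3*v + 20)/(v**2 + 5*v)
Denominator: -(v - 4)/v - 3/(v + 5) = (-v**2 - 4*v + 20)/(v**2 + 5*v)
Divide: ((3*v + 20)/(v**2 + 5*v)) · ((v**2 + 5*v)/(-v**2 - 4*v + 20)) = (-3*v - 20)/(v**2 + 4*v - 20)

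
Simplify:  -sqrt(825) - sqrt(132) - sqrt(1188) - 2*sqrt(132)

sqrt(825) = 5*sqrt(33); sqrt(132) = 2*sqrt(33); sqrt(1188) = 6*sqrt(33); 2*sqrt(132) = 4*sqrt(33)
Combine: (-5 - 2 - 6 - 4)·sqrt(33) = -17*sqrt(33)

-17*sqrt(33)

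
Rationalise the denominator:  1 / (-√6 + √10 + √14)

Group as (√10 + √14) - √6; multiply by (√10 + √14) + √6, then rationalise the remaining surd.

(-9*√6 + √14 + 5*√10 + 2*√210)/118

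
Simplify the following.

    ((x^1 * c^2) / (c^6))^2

Inside the bracket: x^1 * (c^-4)
Raise to the power 2: x^2 * (c^-8)

x^2/c^8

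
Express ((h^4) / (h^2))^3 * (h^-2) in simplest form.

Inside the bracket: h^2
Raise to the power 3: h^6
Multiply by (h^-2): add exponents.

h^4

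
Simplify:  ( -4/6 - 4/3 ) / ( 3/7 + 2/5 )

Numerator: -4/6 - 4/3 = -2
Denominator: 3/7 + 2/5 = 29/35
Divide: (-2) · (35/29) = -70/29

-70/29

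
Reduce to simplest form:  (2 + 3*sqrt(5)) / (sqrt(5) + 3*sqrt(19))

(-15 - 2*sqrt(5) + 6*sqrt(19) + 9*sqrt(95))/166

Multiply numerator and denominator by -3*sqrt(19) + sqrt(5).
Denominator becomes -166; numerator becomes -9*sqrt(95) - 6*sqrt(19) + 2*sqrt(5) + 15.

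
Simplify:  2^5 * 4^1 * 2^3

2^5 = 2^5; 4^1 = 2^2; 2^3 = 2^3
Combine exponents: 2^10

2^10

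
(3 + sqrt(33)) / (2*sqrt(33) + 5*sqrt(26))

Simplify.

Multiply numerator and denominator by -5*sqrt(26) + 2*sqrt(33).
Denominator becomes -518; numerator becomes -5*sqrt(858) - 15*sqrt(26) + 6*sqrt(33) + 66.

(-66 - 6*sqrt(33) + 15*sqrt(26) + 5*sqrt(858))/518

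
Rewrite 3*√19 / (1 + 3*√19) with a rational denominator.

Multiply numerator and denominator by -3*√19 + 1.
Denominator becomes -170; numerator becomes -171 + 3*√19.

(-3*√19 + 171)/170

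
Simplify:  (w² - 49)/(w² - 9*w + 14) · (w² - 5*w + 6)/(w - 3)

Factor: w² - 49 = (w - 7)·(w + 7);  w² - 9*w + 14 = (w - 2)·(w - 7);  w² - 5*w + 6 = (w - 2)·(w - 3)
Cancel the common factors (w - 7), (w - 3), (w - 2).

w + 7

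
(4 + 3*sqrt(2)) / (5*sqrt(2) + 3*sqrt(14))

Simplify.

(-15 - 10*sqrt(2) + 6*sqrt(14) + 9*sqrt(7))/38

Multiply numerator and denominator by -3*sqrt(14) + 5*sqrt(2).
Denominator becomes -76; numerator becomes -18*sqrt(7) - 12*sqrt(14) + 20*sqrt(2) + 30.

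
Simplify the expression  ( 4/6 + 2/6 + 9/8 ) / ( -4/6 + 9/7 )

357/104

Numerator: 4/6 + 2/6 + 9/8 = 17/8
Denominator: -4/6 + 9/7 = 13/21
Divide: (17/8) · (21/13) = 357/104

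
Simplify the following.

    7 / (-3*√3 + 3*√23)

Multiply numerator and denominator by 3*√3 + 3*√23.
Denominator becomes 180; numerator becomes 21*√3 + 21*√23.

(7*√3 + 7*√23)/60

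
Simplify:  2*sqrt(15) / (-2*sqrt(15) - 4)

(-15 + 2*sqrt(15))/11

Multiply numerator and denominator by -4 + 2*sqrt(15).
Denominator becomes -44; numerator becomes -8*sqrt(15) + 60.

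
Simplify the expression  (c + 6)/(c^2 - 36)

Factor: c^2 - 36 = (c + 6)*(c - 6)
Cancel the common factor (c + 6).

1/(c - 6)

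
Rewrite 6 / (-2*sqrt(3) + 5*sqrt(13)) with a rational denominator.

Multiply numerator and denominator by 2*sqrt(3) + 5*sqrt(13).
Denominator becomes 313; numerator becomes 12*sqrt(3) + 30*sqrt(13).

(12*sqrt(3) + 30*sqrt(13))/313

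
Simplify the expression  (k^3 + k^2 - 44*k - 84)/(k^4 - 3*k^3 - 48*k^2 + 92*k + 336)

1/(k - 4)

Factor: k^3 + k^2 - 44*k - 84 = (k - 7)*(k + 6)*(k + 2);  k^4 - 3*k^3 - 48*k^2 + 92*k + 336 = (k - 7)*(k + 6)*(k + 2)*(k - 4)
Cancel the common factors (k + 2), (k - 7), (k + 6).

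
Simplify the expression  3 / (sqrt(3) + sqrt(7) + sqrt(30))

(-39*sqrt(7) - 51*sqrt(3) + 9*sqrt(70) + 30*sqrt(30))/158

Group as (sqrt(3) + sqrt(30)) + sqrt(7); multiply by (sqrt(3) + sqrt(30)) - sqrt(7), then rationalise the remaining surd.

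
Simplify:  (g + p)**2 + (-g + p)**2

2*g**2 + 2*p**2

Only the even-power cross terms survive.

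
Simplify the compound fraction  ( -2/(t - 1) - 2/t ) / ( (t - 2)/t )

Numerator: -2/(t - 1) - 2/t = (-4*t + 2)/(t² - t)
Denominator: (t - 2)/t = (t - 2)/t
Divide: ((-4*t + 2)/(t² - t)) · (t/(t - 2)) = (-4*t + 2)/(t² - 3*t + 2)

(-4*t + 2)/(t² - 3*t + 2)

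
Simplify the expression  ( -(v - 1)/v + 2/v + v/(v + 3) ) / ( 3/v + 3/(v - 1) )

(3*v - 3)/(2*v² + 5*v - 3)

Numerator: -(v - 1)/v + 2/v + v/(v + 3) = 9/(v² + 3*v)
Denominator: 3/v + 3/(v - 1) = (6*v - 3)/(v² - v)
Divide: (9/(v² + 3*v)) · ((v² - v)/(6*v - 3)) = (3*v - 3)/(2*v² + 5*v - 3)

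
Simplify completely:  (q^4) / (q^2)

Quotient: q^2

q^2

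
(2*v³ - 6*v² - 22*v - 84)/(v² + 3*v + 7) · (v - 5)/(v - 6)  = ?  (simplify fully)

2*v - 10

Factor: 2*v³ - 6*v² - 22*v - 84 = 2·(v² + 3*v + 7)·(v - 6)
Cancel the common factors (v² + 3*v + 7), (v - 6).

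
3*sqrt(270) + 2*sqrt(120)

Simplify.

3*sqrt(270) = 9*sqrt(30); 2*sqrt(120) = 4*sqrt(30)
Combine: (9 + 4)·sqrt(30) = 13*sqrt(30)

13*sqrt(30)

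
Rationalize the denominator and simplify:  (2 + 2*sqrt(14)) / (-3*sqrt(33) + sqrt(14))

Multiply numerator and denominator by sqrt(14) + 3*sqrt(33).
Denominator becomes -283; numerator becomes 2*sqrt(14) + 28 + 6*sqrt(33) + 6*sqrt(462).

(-6*sqrt(462) - 6*sqrt(33) - 28 - 2*sqrt(14))/283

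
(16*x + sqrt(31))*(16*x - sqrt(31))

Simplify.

Difference of squares with P = 16*x, Q = sqrt(31).

256*x**2 - 31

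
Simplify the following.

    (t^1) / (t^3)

t^(-2)

Quotient: (t^-2)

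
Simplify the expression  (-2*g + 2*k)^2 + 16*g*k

4*(g + k)^2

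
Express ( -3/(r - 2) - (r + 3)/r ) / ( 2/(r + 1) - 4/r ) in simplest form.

Numerator: -3/(r - 2) - (r + 3)/r = (-r^2 - 4*r + 6)/(r^2 - 2*r)
Denominator: 2/(r + 1) - 4/r = (-2*r - 4)/(r^2 + r)
Divide: ((-r^2 - 4*r + 6)/(r^2 - 2*r)) · ((r^2 + r)/(-2*r - 4)) = (r^3 + 5*r^2 - 2*r - 6)/(2*r^2 - 8)

(r^3 + 5*r^2 - 2*r - 6)/(2*r^2 - 8)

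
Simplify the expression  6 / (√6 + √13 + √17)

(-3*√1326 + 3*√17 + 15*√13 + 36*√6)/77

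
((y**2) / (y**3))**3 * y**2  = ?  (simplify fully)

Inside the bracket: (y**-1)
Raise to the power 3: (y**-3)
Multiply by y**2: add exponents.

1/y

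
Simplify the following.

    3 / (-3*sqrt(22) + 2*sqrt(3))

(-3*sqrt(22) - 2*sqrt(3))/62

Multiply numerator and denominator by 2*sqrt(3) + 3*sqrt(22).
Denominator becomes -186; numerator becomes 6*sqrt(3) + 9*sqrt(22).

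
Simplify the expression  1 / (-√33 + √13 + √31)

(-11*√33 + 15*√31 + 51*√13 + 2*√13299)/1491

Group as (√13 + √31) - √33; multiply by (√13 + √31) + √33, then rationalise the remaining surd.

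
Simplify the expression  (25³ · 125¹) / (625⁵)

25³ = 5^6; 125¹ = 5^3; 625⁵ = 5^20
Combine exponents: 5^(-11)

5^(-11)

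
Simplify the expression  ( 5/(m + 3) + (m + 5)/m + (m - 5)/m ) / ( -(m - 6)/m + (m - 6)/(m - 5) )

(2*m**3 + m**2 - 55*m)/(5*m**2 - 15*m - 90)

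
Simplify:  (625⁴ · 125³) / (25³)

625⁴ = 5^16; 125³ = 5^9; 25³ = 5^6
Combine exponents: 5^19

5^19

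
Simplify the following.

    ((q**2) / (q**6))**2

q**(-8)

Inside the bracket: (q**-4)
Raise to the power 2: (q**-8)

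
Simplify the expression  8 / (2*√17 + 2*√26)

Multiply numerator and denominator by -2*√17 + 2*√26.
Denominator becomes 36; numerator becomes -16*√17 + 16*√26.

(-4*√17 + 4*√26)/9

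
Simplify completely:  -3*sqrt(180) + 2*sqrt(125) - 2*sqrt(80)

-16*sqrt(5)

3*sqrt(180) = 18*sqrt(5); 2*sqrt(125) = 10*sqrt(5); 2*sqrt(80) = 8*sqrt(5)
Combine: (-18 + 10 - 8)·sqrt(5) = -16*sqrt(5)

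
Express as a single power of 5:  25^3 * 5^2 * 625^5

5^28

25^3 = 5^6; 5^2 = 5^2; 625^5 = 5^20
Combine exponents: 5^28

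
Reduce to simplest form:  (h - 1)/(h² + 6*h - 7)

Factor: h² + 6*h - 7 = (h - 1)·(h + 7)
Cancel the common factor (h - 1).

1/(h + 7)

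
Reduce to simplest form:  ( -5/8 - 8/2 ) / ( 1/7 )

Numerator: -5/8 - 8/2 = -37/8
Denominator: 1/7 = 1/7
Divide: (-37/8) · (7) = -259/8

-259/8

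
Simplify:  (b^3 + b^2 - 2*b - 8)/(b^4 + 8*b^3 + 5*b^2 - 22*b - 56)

1/(b + 7)

Factor: b^3 + b^2 - 2*b - 8 = (b^2 + 3*b + 4)*(b - 2);  b^4 + 8*b^3 + 5*b^2 - 22*b - 56 = (b - 2)*(b^2 + 3*b + 4)*(b + 7)
Cancel the common factors (b^2 + 3*b + 4), (b - 2).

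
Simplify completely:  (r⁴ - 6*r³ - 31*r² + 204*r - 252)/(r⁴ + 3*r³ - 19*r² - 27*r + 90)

(r² - r - 42)/(r² + 8*r + 15)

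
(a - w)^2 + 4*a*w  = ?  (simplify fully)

Expanding gives a^2 + 2*a*w + w^2, a perfect square.

(a + w)^2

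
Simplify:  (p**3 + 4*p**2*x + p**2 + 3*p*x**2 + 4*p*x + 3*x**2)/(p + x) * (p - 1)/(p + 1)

p**2 + 3*p*x - p - 3*x

Factor: p**3 + 4*p**2*x + p**2 + 3*p*x**2 + 4*p*x + 3*x**2 = (p + 3*x)*(p + x)*(p + 1)
Cancel the common factors (p + 1), (p + x).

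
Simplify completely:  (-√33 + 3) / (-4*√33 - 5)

(-17*√33 + 147)/503

Multiply numerator and denominator by -5 + 4*√33.
Denominator becomes -503; numerator becomes -147 + 17*√33.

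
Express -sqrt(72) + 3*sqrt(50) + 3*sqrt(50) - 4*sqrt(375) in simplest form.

sqrt(72) = 6*sqrt(2); 3*sqrt(50) = 15*sqrt(2); 3*sqrt(50) = 15*sqrt(2); 4*sqrt(375) = 20*sqrt(15)

-20*sqrt(15) + 24*sqrt(2)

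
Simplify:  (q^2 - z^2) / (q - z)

q + z

q^2 - z^2 factors as -(-q + z)*(q + z).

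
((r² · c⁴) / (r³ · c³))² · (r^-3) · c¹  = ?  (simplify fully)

c³/r⁵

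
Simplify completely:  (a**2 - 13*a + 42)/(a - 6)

a - 7

Factor: a**2 - 13*a + 42 = (a - 7)*(a - 6)
Cancel the common factor (a - 6).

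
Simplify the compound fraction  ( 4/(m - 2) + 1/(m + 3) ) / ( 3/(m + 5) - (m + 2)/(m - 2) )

(-5*m^2 - 35*m - 50)/(m^3 + 7*m^2 + 28*m + 48)

Numerator: 4/(m - 2) + 1/(m + 3) = (5*m + 10)/(m^2 + m - 6)
Denominator: 3/(m + 5) - (m + 2)/(m - 2) = (-m^2 - 4*m - 16)/(m^2 + 3*m - 10)
Divide: ((5*m + 10)/(m^2 + m - 6)) · ((m^2 + 3*m - 10)/(-m^2 - 4*m - 16)) = (-5*m^2 - 35*m - 50)/(m^3 + 7*m^2 + 28*m + 48)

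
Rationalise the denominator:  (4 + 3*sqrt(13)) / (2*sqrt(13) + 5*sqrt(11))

(-78 - 8*sqrt(13) + 20*sqrt(11) + 15*sqrt(143))/223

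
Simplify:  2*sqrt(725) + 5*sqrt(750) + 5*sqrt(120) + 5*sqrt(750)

10*sqrt(29) + 60*sqrt(30)

2*sqrt(725) = 10*sqrt(29); 5*sqrt(750) = 25*sqrt(30); 5*sqrt(120) = 10*sqrt(30); 5*sqrt(750) = 25*sqrt(30)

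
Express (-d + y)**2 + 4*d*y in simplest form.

(d + y)**2

After expansion: d**2 + 2*d*y + y**2 — a perfect-square trinomial.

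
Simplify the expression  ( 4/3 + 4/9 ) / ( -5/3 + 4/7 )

-112/69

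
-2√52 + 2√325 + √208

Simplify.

10*√13

2√52 = 4*√13; 2√325 = 10*√13; √208 = 4*√13
Combine: (-4 + 10 + 4)·√13 = 10*√13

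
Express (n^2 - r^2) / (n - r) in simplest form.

n + r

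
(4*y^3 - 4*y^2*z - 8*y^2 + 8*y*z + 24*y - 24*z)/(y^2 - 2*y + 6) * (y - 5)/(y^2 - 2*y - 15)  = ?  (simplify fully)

(4*y - 4*z)/(y + 3)

Factor: 4*y^3 - 4*y^2*z - 8*y^2 + 8*y*z + 24*y - 24*z = 4*(y - z)*(y^2 - 2*y + 6);  y^2 - 2*y - 15 = (y - 5)*(y + 3)
Cancel the common factors (y^2 - 2*y + 6), (y - 5).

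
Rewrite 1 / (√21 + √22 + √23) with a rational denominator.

Group as (√22 + √23) + √21; multiply by (√22 + √23) - √21, then rationalise the remaining surd.

(-√10626 + 10*√23 + 11*√22 + 12*√21)/724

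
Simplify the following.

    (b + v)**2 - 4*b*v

(b - v)**2

After expansion: b**2 - 2*b*v + v**2 — a perfect-square trinomial.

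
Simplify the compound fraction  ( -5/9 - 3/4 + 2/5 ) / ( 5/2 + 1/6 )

Numerator: -5/9 - 3/4 + 2/5 = -163/180
Denominator: 5/2 + 1/6 = 8/3
Divide: (-163/180) · (3/8) = -163/480

-163/480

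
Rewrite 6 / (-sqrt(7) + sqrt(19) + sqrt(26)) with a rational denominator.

Group as (sqrt(19) + sqrt(26)) - sqrt(7); multiply by (sqrt(19) + sqrt(26)) + sqrt(7), then rationalise the remaining surd.

(-57*sqrt(7) + 21*sqrt(19) + 3*sqrt(3458))/133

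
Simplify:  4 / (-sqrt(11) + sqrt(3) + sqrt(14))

Group as (sqrt(3) + sqrt(14)) - sqrt(11); multiply by (sqrt(3) + sqrt(14)) + sqrt(11), then rationalise the remaining surd.

(-6*sqrt(11) + 22*sqrt(3) + 2*sqrt(462))/33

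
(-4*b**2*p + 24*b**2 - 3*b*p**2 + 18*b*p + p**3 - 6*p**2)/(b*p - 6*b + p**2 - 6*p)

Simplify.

Factor: -4*b**2*p + 24*b**2 - 3*b*p**2 + 18*b*p + p**3 - 6*p**2 = (b + p)*(p - 6)*(-4*b + p);  b*p - 6*b + p**2 - 6*p = (b + p)*(p - 6)
Cancel the common factors (p - 6), (b + p).

-4*b + p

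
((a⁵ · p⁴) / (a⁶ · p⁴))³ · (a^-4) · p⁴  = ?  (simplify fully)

Inside the bracket: (a^-1)
Raise to the power 3: (a^-3)
Multiply by (a^-4) · p⁴: add exponents.

p⁴/a⁷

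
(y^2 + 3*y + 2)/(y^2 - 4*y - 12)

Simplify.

(y + 1)/(y - 6)

Factor: y^2 + 3*y + 2 = (y + 1)*(y + 2);  y^2 - 4*y - 12 = (y + 2)*(y - 6)
Cancel the common factor (y + 2).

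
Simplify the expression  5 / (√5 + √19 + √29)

(-2*√2755 - 5*√29 + 15*√19 + 43*√5)/71

Group as (√5 + √29) + √19; multiply by (√5 + √29) - √19, then rationalise the remaining surd.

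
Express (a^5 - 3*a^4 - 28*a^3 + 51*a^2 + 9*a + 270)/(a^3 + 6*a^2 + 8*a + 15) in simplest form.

Factor: a^5 - 3*a^4 - 28*a^3 + 51*a^2 + 9*a + 270 = (a - 6)*(a^2 + a + 3)*(a + 5)*(a - 3);  a^3 + 6*a^2 + 8*a + 15 = (a^2 + a + 3)*(a + 5)
Cancel the common factors (a^2 + a + 3), (a + 5).

a^2 - 9*a + 18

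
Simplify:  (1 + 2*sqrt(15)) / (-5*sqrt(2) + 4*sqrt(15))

(5*sqrt(2) + 4*sqrt(15) + 10*sqrt(30) + 120)/190

Multiply numerator and denominator by 5*sqrt(2) + 4*sqrt(15).
Denominator becomes 190; numerator becomes 5*sqrt(2) + 4*sqrt(15) + 10*sqrt(30) + 120.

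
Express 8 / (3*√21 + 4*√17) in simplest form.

(-24*√21 + 32*√17)/83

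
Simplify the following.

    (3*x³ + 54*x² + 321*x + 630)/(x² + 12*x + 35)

Factor: 3*x³ + 54*x² + 321*x + 630 = 3·(x + 5)·(x + 6)·(x + 7);  x² + 12*x + 35 = (x + 5)·(x + 7)
Cancel the common factors (x + 5), (x + 7).

3*x + 18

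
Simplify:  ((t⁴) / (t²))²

Inside the bracket: t²
Raise to the power 2: t⁴

t⁴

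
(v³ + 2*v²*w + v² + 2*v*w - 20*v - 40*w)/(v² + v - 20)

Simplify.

v + 2*w

Factor: v³ + 2*v²*w + v² + 2*v*w - 20*v - 40*w = (v + 5)·(v + 2*w)·(v - 4);  v² + v - 20 = (v + 5)·(v - 4)
Cancel the common factors (v + 5), (v - 4).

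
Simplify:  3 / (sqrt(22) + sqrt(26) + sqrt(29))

Group as (sqrt(22) + sqrt(29)) + sqrt(26); multiply by (sqrt(22) + sqrt(29)) - sqrt(26), then rationalise the remaining surd.

(-12*sqrt(4147) + 57*sqrt(29) + 75*sqrt(26) + 99*sqrt(22))/1927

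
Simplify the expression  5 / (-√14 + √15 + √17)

Group as (√15 + √17) - √14; multiply by (√15 + √17) + √14, then rationalise the remaining surd.

(-45*√14 + 30*√17 + 40*√15 + 5*√3570)/348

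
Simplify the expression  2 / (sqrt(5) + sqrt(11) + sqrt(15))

(-20*sqrt(33) + 2*sqrt(15) + 18*sqrt(11) + 42*sqrt(5))/219

Group as (sqrt(5) + sqrt(15)) + sqrt(11); multiply by (sqrt(5) + sqrt(15)) - sqrt(11), then rationalise the remaining surd.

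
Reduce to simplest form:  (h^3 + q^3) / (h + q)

h^3 + q^3 = (h + q)(h^2 - h*q + q^2).

h^2 - h*q + q^2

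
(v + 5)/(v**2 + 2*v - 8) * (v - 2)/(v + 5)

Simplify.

1/(v + 4)

Factor: v**2 + 2*v - 8 = (v + 4)*(v - 2)
Cancel the common factors (v + 5), (v - 2).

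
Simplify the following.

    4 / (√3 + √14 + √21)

(-21*√2 - 2*√21 + 5*√14 + 16*√3)/19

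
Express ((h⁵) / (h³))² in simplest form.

Inside the bracket: h²
Raise to the power 2: h⁴

h⁴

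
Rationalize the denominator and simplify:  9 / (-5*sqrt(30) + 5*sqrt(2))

(-9*sqrt(30) - 9*sqrt(2))/140

Multiply numerator and denominator by 5*sqrt(2) + 5*sqrt(30).
Denominator becomes -700; numerator becomes 45*sqrt(2) + 45*sqrt(30).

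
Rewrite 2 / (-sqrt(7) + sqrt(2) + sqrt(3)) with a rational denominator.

Group as (sqrt(2) + sqrt(3)) - sqrt(7); multiply by (sqrt(2) + sqrt(3)) + sqrt(7), then rationalise the remaining surd.

(sqrt(7) + 3*sqrt(3) + 4*sqrt(2) + sqrt(42))/5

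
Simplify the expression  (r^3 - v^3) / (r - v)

r^2 + r*v + v^2

Apply the difference-of-cubes factorisation and cancel (r - v).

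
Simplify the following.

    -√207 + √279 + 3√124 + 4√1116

-3*√23 + 33*√31

√207 = 3*√23; √279 = 3*√31; 3√124 = 6*√31; 4√1116 = 24*√31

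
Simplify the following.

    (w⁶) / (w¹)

Quotient: w⁵

w⁵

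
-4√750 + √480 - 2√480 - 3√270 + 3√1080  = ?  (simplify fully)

4√750 = 20*√30; √480 = 4*√30; 2√480 = 8*√30; 3√270 = 9*√30; 3√1080 = 18*√30
Combine: (-20 + 4 - 8 - 9 + 18)·√30 = -15*√30

-15*√30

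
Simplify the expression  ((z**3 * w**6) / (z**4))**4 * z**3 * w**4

w**28/z

Inside the bracket: (z**-1) * w**6
Raise to the power 4: (z**-4) * w**24
Multiply by z**3 * w**4: add exponents.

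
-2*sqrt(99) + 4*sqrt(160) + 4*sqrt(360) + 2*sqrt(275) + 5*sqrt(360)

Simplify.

4*sqrt(11) + 70*sqrt(10)

2*sqrt(99) = 6*sqrt(11); 4*sqrt(160) = 16*sqrt(10); 4*sqrt(360) = 24*sqrt(10); 2*sqrt(275) = 10*sqrt(11); 5*sqrt(360) = 30*sqrt(10)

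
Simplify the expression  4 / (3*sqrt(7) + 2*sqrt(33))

(-12*sqrt(7) + 8*sqrt(33))/69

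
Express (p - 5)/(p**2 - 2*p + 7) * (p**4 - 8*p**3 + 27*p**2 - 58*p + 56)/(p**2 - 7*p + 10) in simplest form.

p - 4

Factor: p**4 - 8*p**3 + 27*p**2 - 58*p + 56 = (p - 4)*(p**2 - 2*p + 7)*(p - 2);  p**2 - 7*p + 10 = (p - 5)*(p - 2)
Cancel the common factors (p**2 - 2*p + 7), (p - 5), (p - 2).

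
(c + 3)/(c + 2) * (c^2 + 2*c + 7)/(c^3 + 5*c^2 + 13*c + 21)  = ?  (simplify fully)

Factor: c^3 + 5*c^2 + 13*c + 21 = (c + 3)*(c^2 + 2*c + 7)
Cancel the common factors (c^2 + 2*c + 7), (c + 3).

1/(c + 2)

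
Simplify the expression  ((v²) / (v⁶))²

v^(-8)

Inside the bracket: (v^-4)
Raise to the power 2: (v^-8)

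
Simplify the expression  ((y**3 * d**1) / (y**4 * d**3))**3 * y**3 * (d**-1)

d**(-7)

Inside the bracket: (y**-1) * (d**-2)
Raise to the power 3: (y**-3) * (d**-6)
Multiply by y**3 * (d**-1): add exponents.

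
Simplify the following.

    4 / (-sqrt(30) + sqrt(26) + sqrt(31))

(-108*sqrt(30) + 100*sqrt(31) + 140*sqrt(26) + 16*sqrt(6045))/2495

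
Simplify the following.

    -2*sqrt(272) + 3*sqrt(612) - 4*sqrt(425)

2*sqrt(272) = 8*sqrt(17); 3*sqrt(612) = 18*sqrt(17); 4*sqrt(425) = 20*sqrt(17)
Combine: (-8 + 18 - 20)·sqrt(17) = -10*sqrt(17)

-10*sqrt(17)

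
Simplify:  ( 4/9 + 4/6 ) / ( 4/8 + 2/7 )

Numerator: 4/9 + 4/6 = 10/9
Denominator: 4/8 + 2/7 = 11/14
Divide: (10/9) · (14/11) = 140/99

140/99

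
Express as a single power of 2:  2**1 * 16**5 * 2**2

2**1 = 2**1; 16**5 = 2**20; 2**2 = 2**2
Combine exponents: 2**23

2**23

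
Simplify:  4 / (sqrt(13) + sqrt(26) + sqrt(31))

Group as (sqrt(13) + sqrt(26)) + sqrt(31); multiply by (sqrt(13) + sqrt(26)) - sqrt(31), then rationalise the remaining surd.

(-13*sqrt(62) + 4*sqrt(31) + 9*sqrt(26) + 22*sqrt(13))/161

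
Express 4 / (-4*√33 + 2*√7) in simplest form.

(-4*√33 - 2*√7)/125

Multiply numerator and denominator by 2*√7 + 4*√33.
Denominator becomes -500; numerator becomes 8*√7 + 16*√33.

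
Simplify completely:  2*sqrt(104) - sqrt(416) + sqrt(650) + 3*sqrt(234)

2*sqrt(104) = 4*sqrt(26); sqrt(416) = 4*sqrt(26); sqrt(650) = 5*sqrt(26); 3*sqrt(234) = 9*sqrt(26)
Combine: (4 - 4 + 5 + 9)·sqrt(26) = 14*sqrt(26)

14*sqrt(26)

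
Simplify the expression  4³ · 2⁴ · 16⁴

2^26

4³ = 2^6; 2⁴ = 2^4; 16⁴ = 2^16
Combine exponents: 2^26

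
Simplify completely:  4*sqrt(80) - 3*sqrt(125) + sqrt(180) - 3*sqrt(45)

4*sqrt(80) = 16*sqrt(5); 3*sqrt(125) = 15*sqrt(5); sqrt(180) = 6*sqrt(5); 3*sqrt(45) = 9*sqrt(5)
Combine: (16 - 15 + 6 - 9)·sqrt(5) = -2*sqrt(5)

-2*sqrt(5)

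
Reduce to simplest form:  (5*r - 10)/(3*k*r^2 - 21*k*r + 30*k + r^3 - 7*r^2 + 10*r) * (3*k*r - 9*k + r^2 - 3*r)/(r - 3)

Factor: 5*r - 10 = 5*(r - 2);  3*k*r^2 - 21*k*r + 30*k + r^3 - 7*r^2 + 10*r = (3*k + r)*(r - 5)*(r - 2);  3*k*r - 9*k + r^2 - 3*r = (r - 3)*(3*k + r)
Cancel the common factors (r - 2), (r - 3), (3*k + r).

5/(r - 5)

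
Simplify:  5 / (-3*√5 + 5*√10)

Multiply numerator and denominator by 3*√5 + 5*√10.
Denominator becomes 205; numerator becomes 15*√5 + 25*√10.

(3*√5 + 5*√10)/41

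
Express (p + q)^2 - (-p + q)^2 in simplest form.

Binomially expand both and collect terms in q, p.

4*p*q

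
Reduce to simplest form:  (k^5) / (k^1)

k^4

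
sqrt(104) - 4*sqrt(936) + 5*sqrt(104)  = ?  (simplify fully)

-12*sqrt(26)

sqrt(104) = 2*sqrt(26); 4*sqrt(936) = 24*sqrt(26); 5*sqrt(104) = 10*sqrt(26)
Combine: (2 - 24 + 10)·sqrt(26) = -12*sqrt(26)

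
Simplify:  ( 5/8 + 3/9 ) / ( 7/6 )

Numerator: 5/8 + 3/9 = 23/24
Denominator: 7/6 = 7/6
Divide: (23/24) · (6/7) = 23/28

23/28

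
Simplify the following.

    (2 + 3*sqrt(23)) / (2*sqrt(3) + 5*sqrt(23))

(-6*sqrt(69) - 4*sqrt(3) + 10*sqrt(23) + 345)/563

Multiply numerator and denominator by -2*sqrt(3) + 5*sqrt(23).
Denominator becomes 563; numerator becomes -6*sqrt(69) - 4*sqrt(3) + 10*sqrt(23) + 345.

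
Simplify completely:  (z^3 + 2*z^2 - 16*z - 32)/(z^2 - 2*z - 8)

Factor: z^3 + 2*z^2 - 16*z - 32 = (z + 2)*(z - 4)*(z + 4);  z^2 - 2*z - 8 = (z - 4)*(z + 2)
Cancel the common factors (z - 4), (z + 2).

z + 4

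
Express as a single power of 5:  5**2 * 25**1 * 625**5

5**2 = 5**2; 25**1 = 5**2; 625**5 = 5**20
Combine exponents: 5**24

5**24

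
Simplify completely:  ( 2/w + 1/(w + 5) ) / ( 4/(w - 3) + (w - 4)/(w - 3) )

(3*w² + w - 30)/(w³ + 5*w²)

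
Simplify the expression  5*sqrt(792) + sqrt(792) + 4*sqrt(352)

5*sqrt(792) = 30*sqrt(22); sqrt(792) = 6*sqrt(22); 4*sqrt(352) = 16*sqrt(22)
Combine: (30 + 6 + 16)·sqrt(22) = 52*sqrt(22)

52*sqrt(22)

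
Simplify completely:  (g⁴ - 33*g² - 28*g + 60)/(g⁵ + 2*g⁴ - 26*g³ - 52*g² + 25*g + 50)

(g - 6)/(g² - 4*g - 5)

Factor: g⁴ - 33*g² - 28*g + 60 = (g - 6)·(g - 1)·(g + 2)·(g + 5);  g⁵ + 2*g⁴ - 26*g³ - 52*g² + 25*g + 50 = (g + 1)·(g - 1)·(g + 5)·(g + 2)·(g - 5)
Cancel the common factors (g + 5), (g + 2), (g - 1).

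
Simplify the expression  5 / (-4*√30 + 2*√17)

Multiply numerator and denominator by 2*√17 + 4*√30.
Denominator becomes -412; numerator becomes 10*√17 + 20*√30.

(-10*√30 - 5*√17)/206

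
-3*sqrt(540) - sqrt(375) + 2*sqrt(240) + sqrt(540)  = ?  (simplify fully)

-9*sqrt(15)

3*sqrt(540) = 18*sqrt(15); sqrt(375) = 5*sqrt(15); 2*sqrt(240) = 8*sqrt(15); sqrt(540) = 6*sqrt(15)
Combine: (-18 - 5 + 8 + 6)·sqrt(15) = -9*sqrt(15)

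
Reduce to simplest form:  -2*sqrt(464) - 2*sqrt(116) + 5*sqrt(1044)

2*sqrt(464) = 8*sqrt(29); 2*sqrt(116) = 4*sqrt(29); 5*sqrt(1044) = 30*sqrt(29)
Combine: (-8 - 4 + 30)·sqrt(29) = 18*sqrt(29)

18*sqrt(29)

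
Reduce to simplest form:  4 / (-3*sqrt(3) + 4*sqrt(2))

(12*sqrt(3) + 16*sqrt(2))/5

Multiply numerator and denominator by 3*sqrt(3) + 4*sqrt(2).
Denominator becomes 5; numerator becomes 12*sqrt(3) + 16*sqrt(2).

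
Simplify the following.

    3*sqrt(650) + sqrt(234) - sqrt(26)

17*sqrt(26)

3*sqrt(650) = 15*sqrt(26); sqrt(234) = 3*sqrt(26); sqrt(26) = sqrt(26)
Combine: (15 + 3 - 1)·sqrt(26) = 17*sqrt(26)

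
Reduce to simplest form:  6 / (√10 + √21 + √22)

(-8*√1155 + 18*√22 + 22*√21 + 66*√10)/253

Group as (√21 + √22) + √10; multiply by (√21 + √22) - √10, then rationalise the remaining surd.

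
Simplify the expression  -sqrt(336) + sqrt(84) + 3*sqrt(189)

7*sqrt(21)

sqrt(336) = 4*sqrt(21); sqrt(84) = 2*sqrt(21); 3*sqrt(189) = 9*sqrt(21)
Combine: (-4 + 2 + 9)·sqrt(21) = 7*sqrt(21)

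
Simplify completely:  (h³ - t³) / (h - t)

Apply the difference-of-cubes factorisation and cancel (h - t).

h² + h*t + t²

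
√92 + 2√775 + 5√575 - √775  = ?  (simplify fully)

5*√31 + 27*√23

√92 = 2*√23; 2√775 = 10*√31; 5√575 = 25*√23; √775 = 5*√31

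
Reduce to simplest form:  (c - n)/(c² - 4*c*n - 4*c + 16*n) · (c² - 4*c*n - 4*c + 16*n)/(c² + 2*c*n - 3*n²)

1/(c + 3*n)

Factor: c² - 4*c*n - 4*c + 16*n = (c - 4)·(c - 4*n);  c² - 4*c*n - 4*c + 16*n = (c - 4)·(c - 4*n);  c² + 2*c*n - 3*n² = (c - n)·(c + 3*n)
Cancel the common factors (c - 4), (c - n), (c - 4*n).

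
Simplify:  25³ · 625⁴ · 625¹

5^26

25³ = 5^6; 625⁴ = 5^16; 625¹ = 5^4
Combine exponents: 5^26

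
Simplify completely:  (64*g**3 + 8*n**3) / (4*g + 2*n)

16*g**2 - 8*g*n + 4*n**2

Apply the sum-of-cubes factorisation and cancel (4*g + 2*n).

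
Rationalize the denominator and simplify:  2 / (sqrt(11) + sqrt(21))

(-sqrt(11) + sqrt(21))/5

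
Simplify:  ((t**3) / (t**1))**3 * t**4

t**10

Inside the bracket: t**2
Raise to the power 3: t**6
Multiply by t**4: add exponents.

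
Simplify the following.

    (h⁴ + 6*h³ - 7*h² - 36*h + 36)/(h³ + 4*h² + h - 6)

Factor: h⁴ + 6*h³ - 7*h² - 36*h + 36 = (h - 2)·(h + 6)·(h - 1)·(h + 3);  h³ + 4*h² + h - 6 = (h + 2)·(h + 3)·(h - 1)
Cancel the common factors (h - 1), (h + 3).

(h² + 4*h - 12)/(h + 2)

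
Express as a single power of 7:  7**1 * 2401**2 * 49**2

7**13

7**1 = 7**1; 2401**2 = 7**8; 49**2 = 7**4
Combine exponents: 7**13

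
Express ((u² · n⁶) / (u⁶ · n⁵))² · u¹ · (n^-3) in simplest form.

Inside the bracket: (u^-4) · n¹
Raise to the power 2: (u^-8) · n²
Multiply by u¹ · (n^-3): add exponents.

1/(n*u⁷)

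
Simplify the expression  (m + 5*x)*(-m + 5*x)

-m^2 + 25*x^2

Difference of squares with P = 5*x, Q = m.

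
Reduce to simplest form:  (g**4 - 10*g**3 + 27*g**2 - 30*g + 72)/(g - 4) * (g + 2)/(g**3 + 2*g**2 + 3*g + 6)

Factor: g**4 - 10*g**3 + 27*g**2 - 30*g + 72 = (g**2 + 3)*(g - 6)*(g - 4);  g**3 + 2*g**2 + 3*g + 6 = (g + 2)*(g**2 + 3)
Cancel the common factors (g**2 + 3), (g + 2), (g - 4).

g - 6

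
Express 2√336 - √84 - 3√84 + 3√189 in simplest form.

9*√21

2√336 = 8*√21; √84 = 2*√21; 3√84 = 6*√21; 3√189 = 9*√21
Combine: (8 - 2 - 6 + 9)·√21 = 9*√21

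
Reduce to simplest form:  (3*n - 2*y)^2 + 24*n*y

(3*n + 2*y)^2

Expand the square and combine the 24*n*y term.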